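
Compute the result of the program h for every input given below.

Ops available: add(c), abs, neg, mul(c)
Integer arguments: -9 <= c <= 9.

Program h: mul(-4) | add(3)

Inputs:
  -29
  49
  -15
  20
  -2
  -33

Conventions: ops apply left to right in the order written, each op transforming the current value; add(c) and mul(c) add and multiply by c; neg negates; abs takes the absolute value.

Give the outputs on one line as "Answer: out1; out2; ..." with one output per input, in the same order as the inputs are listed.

119; -193; 63; -77; 11; 135

Execution, op by op:
  -29 -> 116 -> 119
  49 -> -196 -> -193
  -15 -> 60 -> 63
  20 -> -80 -> -77
  -2 -> 8 -> 11
  -33 -> 132 -> 135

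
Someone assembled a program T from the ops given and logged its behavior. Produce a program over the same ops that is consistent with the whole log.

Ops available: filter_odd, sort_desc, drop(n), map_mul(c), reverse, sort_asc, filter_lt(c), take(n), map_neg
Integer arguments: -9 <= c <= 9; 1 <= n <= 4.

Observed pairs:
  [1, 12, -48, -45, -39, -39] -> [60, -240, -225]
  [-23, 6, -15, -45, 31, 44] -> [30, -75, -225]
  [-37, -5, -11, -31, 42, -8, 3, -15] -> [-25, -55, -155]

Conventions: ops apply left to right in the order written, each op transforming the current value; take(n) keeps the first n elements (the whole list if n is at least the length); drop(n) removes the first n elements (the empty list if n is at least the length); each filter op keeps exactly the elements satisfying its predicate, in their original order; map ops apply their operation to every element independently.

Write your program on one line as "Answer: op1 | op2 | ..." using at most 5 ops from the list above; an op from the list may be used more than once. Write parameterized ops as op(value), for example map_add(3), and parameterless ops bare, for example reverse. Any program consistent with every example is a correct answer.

map_mul(5) | map_neg | take(4) | drop(1) | map_neg

Check, running the answer program on each example:
  [1, 12, -48, -45, -39, -39] -> [5, 60, -240, -225, -195, -195] -> [-5, -60, 240, 225, 195, 195] -> [-5, -60, 240, 225] -> [-60, 240, 225] -> [60, -240, -225]
  [-23, 6, -15, -45, 31, 44] -> [-115, 30, -75, -225, 155, 220] -> [115, -30, 75, 225, -155, -220] -> [115, -30, 75, 225] -> [-30, 75, 225] -> [30, -75, -225]
  [-37, -5, -11, -31, 42, -8, 3, -15] -> [-185, -25, -55, -155, 210, -40, 15, -75] -> [185, 25, 55, 155, -210, 40, -15, 75] -> [185, 25, 55, 155] -> [25, 55, 155] -> [-25, -55, -155]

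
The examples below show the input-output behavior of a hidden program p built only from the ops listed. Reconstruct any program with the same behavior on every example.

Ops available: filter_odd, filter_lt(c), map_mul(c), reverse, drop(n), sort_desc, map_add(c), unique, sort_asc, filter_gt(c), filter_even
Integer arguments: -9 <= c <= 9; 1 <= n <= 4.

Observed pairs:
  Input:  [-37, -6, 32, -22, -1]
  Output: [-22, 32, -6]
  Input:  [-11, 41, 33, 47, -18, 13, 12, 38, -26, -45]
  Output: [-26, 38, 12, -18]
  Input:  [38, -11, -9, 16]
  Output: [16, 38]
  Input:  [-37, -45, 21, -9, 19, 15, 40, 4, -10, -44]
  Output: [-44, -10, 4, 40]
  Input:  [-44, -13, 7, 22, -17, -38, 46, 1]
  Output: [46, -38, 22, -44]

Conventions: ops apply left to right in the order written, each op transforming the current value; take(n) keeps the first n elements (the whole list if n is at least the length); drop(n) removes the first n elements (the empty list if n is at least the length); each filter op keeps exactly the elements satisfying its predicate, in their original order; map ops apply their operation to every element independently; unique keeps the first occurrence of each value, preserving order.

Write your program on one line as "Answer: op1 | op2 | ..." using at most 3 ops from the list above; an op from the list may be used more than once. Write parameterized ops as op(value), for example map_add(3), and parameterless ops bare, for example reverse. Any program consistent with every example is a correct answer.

filter_even | reverse

Check, running the answer program on each example:
  [-37, -6, 32, -22, -1] -> [-6, 32, -22] -> [-22, 32, -6]
  [-11, 41, 33, 47, -18, 13, 12, 38, -26, -45] -> [-18, 12, 38, -26] -> [-26, 38, 12, -18]
  [38, -11, -9, 16] -> [38, 16] -> [16, 38]
  [-37, -45, 21, -9, 19, 15, 40, 4, -10, -44] -> [40, 4, -10, -44] -> [-44, -10, 4, 40]
  [-44, -13, 7, 22, -17, -38, 46, 1] -> [-44, 22, -38, 46] -> [46, -38, 22, -44]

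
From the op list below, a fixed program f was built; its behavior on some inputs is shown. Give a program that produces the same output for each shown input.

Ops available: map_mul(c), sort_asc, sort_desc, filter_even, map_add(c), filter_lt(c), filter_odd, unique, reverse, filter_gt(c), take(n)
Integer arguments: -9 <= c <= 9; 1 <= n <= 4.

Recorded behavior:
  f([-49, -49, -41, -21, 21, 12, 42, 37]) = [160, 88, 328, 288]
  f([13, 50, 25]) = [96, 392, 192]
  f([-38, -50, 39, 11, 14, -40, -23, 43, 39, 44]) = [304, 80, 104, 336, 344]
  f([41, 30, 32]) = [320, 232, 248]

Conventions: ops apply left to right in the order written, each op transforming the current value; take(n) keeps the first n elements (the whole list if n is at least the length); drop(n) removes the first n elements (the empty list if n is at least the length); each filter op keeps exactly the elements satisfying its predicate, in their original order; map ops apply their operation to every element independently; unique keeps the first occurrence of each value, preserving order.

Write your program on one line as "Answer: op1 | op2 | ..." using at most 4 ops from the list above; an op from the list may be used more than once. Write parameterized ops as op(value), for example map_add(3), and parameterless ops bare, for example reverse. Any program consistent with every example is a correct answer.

map_mul(8) | map_add(-8) | filter_gt(7) | unique

Check, running the answer program on each example:
  [-49, -49, -41, -21, 21, 12, 42, 37] -> [-392, -392, -328, -168, 168, 96, 336, 296] -> [-400, -400, -336, -176, 160, 88, 328, 288] -> [160, 88, 328, 288] -> [160, 88, 328, 288]
  [13, 50, 25] -> [104, 400, 200] -> [96, 392, 192] -> [96, 392, 192] -> [96, 392, 192]
  [-38, -50, 39, 11, 14, -40, -23, 43, 39, 44] -> [-304, -400, 312, 88, 112, -320, -184, 344, 312, 352] -> [-312, -408, 304, 80, 104, -328, -192, 336, 304, 344] -> [304, 80, 104, 336, 304, 344] -> [304, 80, 104, 336, 344]
  [41, 30, 32] -> [328, 240, 256] -> [320, 232, 248] -> [320, 232, 248] -> [320, 232, 248]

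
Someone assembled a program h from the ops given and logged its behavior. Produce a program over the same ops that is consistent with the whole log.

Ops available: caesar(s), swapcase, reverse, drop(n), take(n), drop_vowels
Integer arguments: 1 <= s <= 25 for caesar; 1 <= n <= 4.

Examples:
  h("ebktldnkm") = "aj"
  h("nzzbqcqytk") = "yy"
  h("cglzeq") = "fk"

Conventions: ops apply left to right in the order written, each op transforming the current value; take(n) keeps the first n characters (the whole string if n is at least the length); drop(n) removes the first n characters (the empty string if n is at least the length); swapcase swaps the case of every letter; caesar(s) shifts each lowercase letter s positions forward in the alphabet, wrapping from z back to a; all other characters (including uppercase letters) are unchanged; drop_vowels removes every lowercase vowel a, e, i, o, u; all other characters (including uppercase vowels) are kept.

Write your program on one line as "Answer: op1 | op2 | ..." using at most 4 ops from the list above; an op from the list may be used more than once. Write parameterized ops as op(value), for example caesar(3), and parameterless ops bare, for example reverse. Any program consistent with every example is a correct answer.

take(3) | drop(1) | caesar(25)

Check, running the answer program on each example:
  "ebktldnkm" -> "ebk" -> "bk" -> "aj"
  "nzzbqcqytk" -> "nzz" -> "zz" -> "yy"
  "cglzeq" -> "cgl" -> "gl" -> "fk"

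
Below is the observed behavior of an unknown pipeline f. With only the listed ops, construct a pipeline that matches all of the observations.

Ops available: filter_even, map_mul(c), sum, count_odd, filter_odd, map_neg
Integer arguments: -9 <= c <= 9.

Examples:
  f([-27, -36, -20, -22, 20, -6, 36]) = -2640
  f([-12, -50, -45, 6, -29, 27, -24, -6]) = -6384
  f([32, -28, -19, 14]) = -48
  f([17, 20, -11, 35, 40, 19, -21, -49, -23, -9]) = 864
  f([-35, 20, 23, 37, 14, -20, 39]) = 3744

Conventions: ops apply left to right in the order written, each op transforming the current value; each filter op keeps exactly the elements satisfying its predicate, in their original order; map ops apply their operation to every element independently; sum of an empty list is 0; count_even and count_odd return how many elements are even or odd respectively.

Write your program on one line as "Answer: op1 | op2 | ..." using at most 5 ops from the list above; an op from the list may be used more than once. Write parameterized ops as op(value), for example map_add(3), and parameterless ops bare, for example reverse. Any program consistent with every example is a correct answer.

map_mul(6) | map_mul(-8) | map_neg | sum

Check, running the answer program on each example:
  [-27, -36, -20, -22, 20, -6, 36] -> [-162, -216, -120, -132, 120, -36, 216] -> [1296, 1728, 960, 1056, -960, 288, -1728] -> [-1296, -1728, -960, -1056, 960, -288, 1728] -> -2640
  [-12, -50, -45, 6, -29, 27, -24, -6] -> [-72, -300, -270, 36, -174, 162, -144, -36] -> [576, 2400, 2160, -288, 1392, -1296, 1152, 288] -> [-576, -2400, -2160, 288, -1392, 1296, -1152, -288] -> -6384
  [32, -28, -19, 14] -> [192, -168, -114, 84] -> [-1536, 1344, 912, -672] -> [1536, -1344, -912, 672] -> -48
  [17, 20, -11, 35, 40, 19, -21, -49, -23, -9] -> [102, 120, -66, 210, 240, 114, -126, -294, -138, -54] -> [-816, -960, 528, -1680, -1920, -912, 1008, 2352, 1104, 432] -> [816, 960, -528, 1680, 1920, 912, -1008, -2352, -1104, -432] -> 864
  [-35, 20, 23, 37, 14, -20, 39] -> [-210, 120, 138, 222, 84, -120, 234] -> [1680, -960, -1104, -1776, -672, 960, -1872] -> [-1680, 960, 1104, 1776, 672, -960, 1872] -> 3744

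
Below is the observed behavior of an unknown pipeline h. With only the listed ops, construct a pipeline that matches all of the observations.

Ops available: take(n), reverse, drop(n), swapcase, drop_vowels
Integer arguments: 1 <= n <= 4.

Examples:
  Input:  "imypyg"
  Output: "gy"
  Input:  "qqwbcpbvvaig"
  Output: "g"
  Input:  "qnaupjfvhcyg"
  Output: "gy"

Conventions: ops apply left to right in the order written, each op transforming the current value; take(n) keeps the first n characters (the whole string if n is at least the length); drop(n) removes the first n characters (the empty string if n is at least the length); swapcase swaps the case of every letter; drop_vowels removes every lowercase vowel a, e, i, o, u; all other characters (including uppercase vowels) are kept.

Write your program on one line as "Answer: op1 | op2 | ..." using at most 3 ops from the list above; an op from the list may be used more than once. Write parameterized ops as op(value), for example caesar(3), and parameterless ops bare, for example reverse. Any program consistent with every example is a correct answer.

reverse | take(2) | drop_vowels

Check, running the answer program on each example:
  "imypyg" -> "gypymi" -> "gy" -> "gy"
  "qqwbcpbvvaig" -> "giavvbpcbwqq" -> "gi" -> "g"
  "qnaupjfvhcyg" -> "gychvfjpuanq" -> "gy" -> "gy"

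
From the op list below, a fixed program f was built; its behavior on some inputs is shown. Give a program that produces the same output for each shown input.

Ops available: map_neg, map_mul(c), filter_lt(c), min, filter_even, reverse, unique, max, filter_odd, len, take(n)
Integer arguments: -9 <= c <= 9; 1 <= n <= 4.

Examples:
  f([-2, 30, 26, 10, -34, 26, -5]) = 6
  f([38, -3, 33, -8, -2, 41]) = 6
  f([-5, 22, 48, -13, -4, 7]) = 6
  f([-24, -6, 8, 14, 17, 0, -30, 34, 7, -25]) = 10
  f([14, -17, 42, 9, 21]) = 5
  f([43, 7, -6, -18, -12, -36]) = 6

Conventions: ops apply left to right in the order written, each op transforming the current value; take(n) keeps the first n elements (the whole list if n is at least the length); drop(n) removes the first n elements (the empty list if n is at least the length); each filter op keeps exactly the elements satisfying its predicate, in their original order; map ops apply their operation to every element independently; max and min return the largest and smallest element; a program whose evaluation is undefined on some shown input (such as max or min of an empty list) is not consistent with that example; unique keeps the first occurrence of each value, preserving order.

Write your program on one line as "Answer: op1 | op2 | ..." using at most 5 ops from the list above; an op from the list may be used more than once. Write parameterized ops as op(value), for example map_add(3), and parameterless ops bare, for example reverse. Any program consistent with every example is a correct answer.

map_neg | unique | map_mul(6) | reverse | len

Check, running the answer program on each example:
  [-2, 30, 26, 10, -34, 26, -5] -> [2, -30, -26, -10, 34, -26, 5] -> [2, -30, -26, -10, 34, 5] -> [12, -180, -156, -60, 204, 30] -> [30, 204, -60, -156, -180, 12] -> 6
  [38, -3, 33, -8, -2, 41] -> [-38, 3, -33, 8, 2, -41] -> [-38, 3, -33, 8, 2, -41] -> [-228, 18, -198, 48, 12, -246] -> [-246, 12, 48, -198, 18, -228] -> 6
  [-5, 22, 48, -13, -4, 7] -> [5, -22, -48, 13, 4, -7] -> [5, -22, -48, 13, 4, -7] -> [30, -132, -288, 78, 24, -42] -> [-42, 24, 78, -288, -132, 30] -> 6
  [-24, -6, 8, 14, 17, 0, -30, 34, 7, -25] -> [24, 6, -8, -14, -17, 0, 30, -34, -7, 25] -> [24, 6, -8, -14, -17, 0, 30, -34, -7, 25] -> [144, 36, -48, -84, -102, 0, 180, -204, -42, 150] -> [150, -42, -204, 180, 0, -102, -84, -48, 36, 144] -> 10
  [14, -17, 42, 9, 21] -> [-14, 17, -42, -9, -21] -> [-14, 17, -42, -9, -21] -> [-84, 102, -252, -54, -126] -> [-126, -54, -252, 102, -84] -> 5
  [43, 7, -6, -18, -12, -36] -> [-43, -7, 6, 18, 12, 36] -> [-43, -7, 6, 18, 12, 36] -> [-258, -42, 36, 108, 72, 216] -> [216, 72, 108, 36, -42, -258] -> 6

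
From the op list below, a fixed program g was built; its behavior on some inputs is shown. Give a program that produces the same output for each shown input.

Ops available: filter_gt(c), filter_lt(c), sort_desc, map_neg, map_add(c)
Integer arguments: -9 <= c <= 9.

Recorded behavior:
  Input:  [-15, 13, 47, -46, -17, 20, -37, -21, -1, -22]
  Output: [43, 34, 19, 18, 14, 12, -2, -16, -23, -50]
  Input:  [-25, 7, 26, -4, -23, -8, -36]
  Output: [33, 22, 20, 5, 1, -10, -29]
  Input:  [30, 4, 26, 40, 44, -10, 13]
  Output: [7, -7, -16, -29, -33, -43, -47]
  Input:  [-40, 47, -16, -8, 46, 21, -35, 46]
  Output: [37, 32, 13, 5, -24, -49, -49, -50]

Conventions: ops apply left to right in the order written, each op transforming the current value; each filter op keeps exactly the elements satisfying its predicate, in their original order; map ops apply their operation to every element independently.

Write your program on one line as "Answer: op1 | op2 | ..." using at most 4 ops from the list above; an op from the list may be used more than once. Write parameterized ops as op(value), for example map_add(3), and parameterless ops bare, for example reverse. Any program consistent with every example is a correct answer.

sort_desc | map_add(3) | map_neg | sort_desc

Check, running the answer program on each example:
  [-15, 13, 47, -46, -17, 20, -37, -21, -1, -22] -> [47, 20, 13, -1, -15, -17, -21, -22, -37, -46] -> [50, 23, 16, 2, -12, -14, -18, -19, -34, -43] -> [-50, -23, -16, -2, 12, 14, 18, 19, 34, 43] -> [43, 34, 19, 18, 14, 12, -2, -16, -23, -50]
  [-25, 7, 26, -4, -23, -8, -36] -> [26, 7, -4, -8, -23, -25, -36] -> [29, 10, -1, -5, -20, -22, -33] -> [-29, -10, 1, 5, 20, 22, 33] -> [33, 22, 20, 5, 1, -10, -29]
  [30, 4, 26, 40, 44, -10, 13] -> [44, 40, 30, 26, 13, 4, -10] -> [47, 43, 33, 29, 16, 7, -7] -> [-47, -43, -33, -29, -16, -7, 7] -> [7, -7, -16, -29, -33, -43, -47]
  [-40, 47, -16, -8, 46, 21, -35, 46] -> [47, 46, 46, 21, -8, -16, -35, -40] -> [50, 49, 49, 24, -5, -13, -32, -37] -> [-50, -49, -49, -24, 5, 13, 32, 37] -> [37, 32, 13, 5, -24, -49, -49, -50]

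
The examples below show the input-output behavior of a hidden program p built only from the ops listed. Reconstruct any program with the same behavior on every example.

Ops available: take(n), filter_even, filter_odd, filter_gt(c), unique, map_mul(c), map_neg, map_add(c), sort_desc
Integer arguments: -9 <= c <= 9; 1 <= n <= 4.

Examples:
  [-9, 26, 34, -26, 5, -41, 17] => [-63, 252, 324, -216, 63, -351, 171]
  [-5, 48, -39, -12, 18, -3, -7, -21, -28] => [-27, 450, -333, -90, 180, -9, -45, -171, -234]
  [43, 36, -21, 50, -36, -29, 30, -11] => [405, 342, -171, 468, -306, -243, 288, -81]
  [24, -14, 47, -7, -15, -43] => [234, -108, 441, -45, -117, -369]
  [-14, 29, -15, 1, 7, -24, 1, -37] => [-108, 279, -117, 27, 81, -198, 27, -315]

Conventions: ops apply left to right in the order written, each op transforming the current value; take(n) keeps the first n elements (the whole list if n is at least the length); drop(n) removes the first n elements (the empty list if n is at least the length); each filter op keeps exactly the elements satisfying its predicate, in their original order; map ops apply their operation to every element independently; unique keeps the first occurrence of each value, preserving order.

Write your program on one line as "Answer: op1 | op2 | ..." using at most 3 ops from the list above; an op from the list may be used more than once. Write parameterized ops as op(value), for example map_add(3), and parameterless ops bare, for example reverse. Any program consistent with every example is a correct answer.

map_add(2) | map_mul(9)

Check, running the answer program on each example:
  [-9, 26, 34, -26, 5, -41, 17] -> [-7, 28, 36, -24, 7, -39, 19] -> [-63, 252, 324, -216, 63, -351, 171]
  [-5, 48, -39, -12, 18, -3, -7, -21, -28] -> [-3, 50, -37, -10, 20, -1, -5, -19, -26] -> [-27, 450, -333, -90, 180, -9, -45, -171, -234]
  [43, 36, -21, 50, -36, -29, 30, -11] -> [45, 38, -19, 52, -34, -27, 32, -9] -> [405, 342, -171, 468, -306, -243, 288, -81]
  [24, -14, 47, -7, -15, -43] -> [26, -12, 49, -5, -13, -41] -> [234, -108, 441, -45, -117, -369]
  [-14, 29, -15, 1, 7, -24, 1, -37] -> [-12, 31, -13, 3, 9, -22, 3, -35] -> [-108, 279, -117, 27, 81, -198, 27, -315]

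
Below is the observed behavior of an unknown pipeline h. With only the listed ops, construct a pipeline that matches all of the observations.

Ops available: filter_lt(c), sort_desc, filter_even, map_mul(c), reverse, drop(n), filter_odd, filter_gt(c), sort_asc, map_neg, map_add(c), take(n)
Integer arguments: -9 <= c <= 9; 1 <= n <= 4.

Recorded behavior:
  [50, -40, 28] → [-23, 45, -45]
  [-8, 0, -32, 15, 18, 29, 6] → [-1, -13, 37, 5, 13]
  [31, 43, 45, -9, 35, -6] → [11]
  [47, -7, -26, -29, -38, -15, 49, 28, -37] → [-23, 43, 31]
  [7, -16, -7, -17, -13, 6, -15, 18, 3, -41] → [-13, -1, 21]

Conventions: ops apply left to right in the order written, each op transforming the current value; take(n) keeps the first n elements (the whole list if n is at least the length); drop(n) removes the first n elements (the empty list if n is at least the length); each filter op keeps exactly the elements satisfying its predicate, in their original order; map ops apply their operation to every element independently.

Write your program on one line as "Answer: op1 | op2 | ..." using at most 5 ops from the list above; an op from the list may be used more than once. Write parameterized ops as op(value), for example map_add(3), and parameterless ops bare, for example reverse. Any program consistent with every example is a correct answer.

map_neg | reverse | map_add(5) | filter_odd

Check, running the answer program on each example:
  [50, -40, 28] -> [-50, 40, -28] -> [-28, 40, -50] -> [-23, 45, -45] -> [-23, 45, -45]
  [-8, 0, -32, 15, 18, 29, 6] -> [8, 0, 32, -15, -18, -29, -6] -> [-6, -29, -18, -15, 32, 0, 8] -> [-1, -24, -13, -10, 37, 5, 13] -> [-1, -13, 37, 5, 13]
  [31, 43, 45, -9, 35, -6] -> [-31, -43, -45, 9, -35, 6] -> [6, -35, 9, -45, -43, -31] -> [11, -30, 14, -40, -38, -26] -> [11]
  [47, -7, -26, -29, -38, -15, 49, 28, -37] -> [-47, 7, 26, 29, 38, 15, -49, -28, 37] -> [37, -28, -49, 15, 38, 29, 26, 7, -47] -> [42, -23, -44, 20, 43, 34, 31, 12, -42] -> [-23, 43, 31]
  [7, -16, -7, -17, -13, 6, -15, 18, 3, -41] -> [-7, 16, 7, 17, 13, -6, 15, -18, -3, 41] -> [41, -3, -18, 15, -6, 13, 17, 7, 16, -7] -> [46, 2, -13, 20, -1, 18, 22, 12, 21, -2] -> [-13, -1, 21]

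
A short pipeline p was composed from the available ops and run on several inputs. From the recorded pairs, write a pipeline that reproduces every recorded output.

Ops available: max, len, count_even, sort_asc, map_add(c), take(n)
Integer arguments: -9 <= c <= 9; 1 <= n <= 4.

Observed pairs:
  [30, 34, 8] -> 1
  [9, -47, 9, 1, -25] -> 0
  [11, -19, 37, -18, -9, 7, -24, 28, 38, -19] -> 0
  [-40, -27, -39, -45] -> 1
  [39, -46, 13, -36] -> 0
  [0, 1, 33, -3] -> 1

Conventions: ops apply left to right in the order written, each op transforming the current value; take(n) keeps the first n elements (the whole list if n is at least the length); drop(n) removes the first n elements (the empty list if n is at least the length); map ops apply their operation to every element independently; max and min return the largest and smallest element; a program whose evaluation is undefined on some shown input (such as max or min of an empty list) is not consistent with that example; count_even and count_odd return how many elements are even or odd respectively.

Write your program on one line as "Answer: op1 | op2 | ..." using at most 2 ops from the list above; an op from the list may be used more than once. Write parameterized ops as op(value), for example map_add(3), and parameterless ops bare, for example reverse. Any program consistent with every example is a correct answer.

take(1) | count_even

Check, running the answer program on each example:
  [30, 34, 8] -> [30] -> 1
  [9, -47, 9, 1, -25] -> [9] -> 0
  [11, -19, 37, -18, -9, 7, -24, 28, 38, -19] -> [11] -> 0
  [-40, -27, -39, -45] -> [-40] -> 1
  [39, -46, 13, -36] -> [39] -> 0
  [0, 1, 33, -3] -> [0] -> 1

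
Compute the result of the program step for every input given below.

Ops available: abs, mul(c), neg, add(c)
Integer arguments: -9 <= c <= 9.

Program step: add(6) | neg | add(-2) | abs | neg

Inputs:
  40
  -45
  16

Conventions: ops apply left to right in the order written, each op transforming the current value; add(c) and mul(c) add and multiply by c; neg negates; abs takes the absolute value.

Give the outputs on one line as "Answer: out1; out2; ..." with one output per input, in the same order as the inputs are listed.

Execution, op by op:
  40 -> 46 -> -46 -> -48 -> 48 -> -48
  -45 -> -39 -> 39 -> 37 -> 37 -> -37
  16 -> 22 -> -22 -> -24 -> 24 -> -24

-48; -37; -24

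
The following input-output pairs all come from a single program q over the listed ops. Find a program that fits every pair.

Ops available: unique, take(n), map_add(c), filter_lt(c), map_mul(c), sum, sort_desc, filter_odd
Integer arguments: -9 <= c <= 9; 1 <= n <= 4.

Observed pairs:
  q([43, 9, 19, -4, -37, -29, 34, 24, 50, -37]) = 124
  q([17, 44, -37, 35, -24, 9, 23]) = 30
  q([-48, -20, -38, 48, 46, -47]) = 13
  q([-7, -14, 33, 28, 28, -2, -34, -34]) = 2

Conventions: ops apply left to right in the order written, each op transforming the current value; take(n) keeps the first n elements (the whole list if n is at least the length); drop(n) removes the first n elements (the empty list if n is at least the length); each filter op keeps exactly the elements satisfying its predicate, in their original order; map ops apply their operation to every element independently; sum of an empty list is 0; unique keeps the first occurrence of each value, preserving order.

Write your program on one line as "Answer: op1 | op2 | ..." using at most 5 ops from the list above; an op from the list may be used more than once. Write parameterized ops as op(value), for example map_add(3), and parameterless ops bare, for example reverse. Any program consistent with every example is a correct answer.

map_add(5) | sort_desc | filter_odd | sum

Check, running the answer program on each example:
  [43, 9, 19, -4, -37, -29, 34, 24, 50, -37] -> [48, 14, 24, 1, -32, -24, 39, 29, 55, -32] -> [55, 48, 39, 29, 24, 14, 1, -24, -32, -32] -> [55, 39, 29, 1] -> 124
  [17, 44, -37, 35, -24, 9, 23] -> [22, 49, -32, 40, -19, 14, 28] -> [49, 40, 28, 22, 14, -19, -32] -> [49, -19] -> 30
  [-48, -20, -38, 48, 46, -47] -> [-43, -15, -33, 53, 51, -42] -> [53, 51, -15, -33, -42, -43] -> [53, 51, -15, -33, -43] -> 13
  [-7, -14, 33, 28, 28, -2, -34, -34] -> [-2, -9, 38, 33, 33, 3, -29, -29] -> [38, 33, 33, 3, -2, -9, -29, -29] -> [33, 33, 3, -9, -29, -29] -> 2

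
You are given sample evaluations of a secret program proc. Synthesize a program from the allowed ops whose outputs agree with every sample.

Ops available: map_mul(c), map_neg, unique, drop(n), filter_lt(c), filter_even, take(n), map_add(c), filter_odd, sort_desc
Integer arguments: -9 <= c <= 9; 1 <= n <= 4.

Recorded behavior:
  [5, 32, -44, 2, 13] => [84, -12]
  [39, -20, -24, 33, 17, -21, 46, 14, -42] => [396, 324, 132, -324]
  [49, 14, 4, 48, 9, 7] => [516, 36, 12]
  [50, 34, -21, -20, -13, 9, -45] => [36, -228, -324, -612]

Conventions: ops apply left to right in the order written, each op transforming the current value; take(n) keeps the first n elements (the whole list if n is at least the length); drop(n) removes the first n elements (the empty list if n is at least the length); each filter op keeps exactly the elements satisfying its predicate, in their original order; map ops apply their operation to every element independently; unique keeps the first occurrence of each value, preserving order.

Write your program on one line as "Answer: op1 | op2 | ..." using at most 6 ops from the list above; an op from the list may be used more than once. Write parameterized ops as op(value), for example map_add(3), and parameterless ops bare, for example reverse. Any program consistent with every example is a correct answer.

sort_desc | filter_odd | map_add(-6) | map_mul(3) | map_mul(4)

Check, running the answer program on each example:
  [5, 32, -44, 2, 13] -> [32, 13, 5, 2, -44] -> [13, 5] -> [7, -1] -> [21, -3] -> [84, -12]
  [39, -20, -24, 33, 17, -21, 46, 14, -42] -> [46, 39, 33, 17, 14, -20, -21, -24, -42] -> [39, 33, 17, -21] -> [33, 27, 11, -27] -> [99, 81, 33, -81] -> [396, 324, 132, -324]
  [49, 14, 4, 48, 9, 7] -> [49, 48, 14, 9, 7, 4] -> [49, 9, 7] -> [43, 3, 1] -> [129, 9, 3] -> [516, 36, 12]
  [50, 34, -21, -20, -13, 9, -45] -> [50, 34, 9, -13, -20, -21, -45] -> [9, -13, -21, -45] -> [3, -19, -27, -51] -> [9, -57, -81, -153] -> [36, -228, -324, -612]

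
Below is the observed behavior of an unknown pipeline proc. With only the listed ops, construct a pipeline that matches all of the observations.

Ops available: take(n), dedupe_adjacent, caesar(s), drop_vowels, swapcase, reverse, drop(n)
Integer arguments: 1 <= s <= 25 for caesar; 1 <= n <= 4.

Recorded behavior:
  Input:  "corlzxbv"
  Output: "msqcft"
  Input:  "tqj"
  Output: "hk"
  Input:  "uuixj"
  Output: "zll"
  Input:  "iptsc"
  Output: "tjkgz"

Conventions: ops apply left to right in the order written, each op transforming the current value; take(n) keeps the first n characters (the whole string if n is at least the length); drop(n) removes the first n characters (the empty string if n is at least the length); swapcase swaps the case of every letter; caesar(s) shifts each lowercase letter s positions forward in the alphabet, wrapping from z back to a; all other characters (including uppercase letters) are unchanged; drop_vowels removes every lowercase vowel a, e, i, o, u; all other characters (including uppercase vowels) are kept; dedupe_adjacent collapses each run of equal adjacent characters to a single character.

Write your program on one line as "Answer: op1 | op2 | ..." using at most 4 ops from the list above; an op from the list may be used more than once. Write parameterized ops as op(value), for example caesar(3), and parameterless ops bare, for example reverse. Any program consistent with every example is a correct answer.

reverse | caesar(7) | caesar(10) | drop_vowels

Check, running the answer program on each example:
  "corlzxbv" -> "vbxzlroc" -> "ciegsyvj" -> "msoqcift" -> "msqcft"
  "tqj" -> "jqt" -> "qxa" -> "ahk" -> "hk"
  "uuixj" -> "jxiuu" -> "qepbb" -> "aozll" -> "zll"
  "iptsc" -> "cstpi" -> "jzawp" -> "tjkgz" -> "tjkgz"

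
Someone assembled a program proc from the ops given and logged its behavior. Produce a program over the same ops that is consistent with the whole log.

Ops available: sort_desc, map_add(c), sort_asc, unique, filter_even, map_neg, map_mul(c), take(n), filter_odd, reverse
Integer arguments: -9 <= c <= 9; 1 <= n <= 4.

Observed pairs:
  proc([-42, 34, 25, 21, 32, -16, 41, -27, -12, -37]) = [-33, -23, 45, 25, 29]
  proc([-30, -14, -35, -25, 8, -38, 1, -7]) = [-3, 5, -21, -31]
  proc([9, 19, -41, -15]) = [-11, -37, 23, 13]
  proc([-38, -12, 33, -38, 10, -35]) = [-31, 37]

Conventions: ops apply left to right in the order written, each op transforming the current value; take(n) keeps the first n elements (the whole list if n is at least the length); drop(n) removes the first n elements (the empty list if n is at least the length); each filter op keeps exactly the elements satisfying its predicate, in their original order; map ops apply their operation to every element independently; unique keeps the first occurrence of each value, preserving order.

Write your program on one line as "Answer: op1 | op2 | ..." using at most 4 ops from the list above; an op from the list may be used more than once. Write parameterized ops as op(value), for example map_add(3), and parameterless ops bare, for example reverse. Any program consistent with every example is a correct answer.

map_add(4) | unique | reverse | filter_odd

Check, running the answer program on each example:
  [-42, 34, 25, 21, 32, -16, 41, -27, -12, -37] -> [-38, 38, 29, 25, 36, -12, 45, -23, -8, -33] -> [-38, 38, 29, 25, 36, -12, 45, -23, -8, -33] -> [-33, -8, -23, 45, -12, 36, 25, 29, 38, -38] -> [-33, -23, 45, 25, 29]
  [-30, -14, -35, -25, 8, -38, 1, -7] -> [-26, -10, -31, -21, 12, -34, 5, -3] -> [-26, -10, -31, -21, 12, -34, 5, -3] -> [-3, 5, -34, 12, -21, -31, -10, -26] -> [-3, 5, -21, -31]
  [9, 19, -41, -15] -> [13, 23, -37, -11] -> [13, 23, -37, -11] -> [-11, -37, 23, 13] -> [-11, -37, 23, 13]
  [-38, -12, 33, -38, 10, -35] -> [-34, -8, 37, -34, 14, -31] -> [-34, -8, 37, 14, -31] -> [-31, 14, 37, -8, -34] -> [-31, 37]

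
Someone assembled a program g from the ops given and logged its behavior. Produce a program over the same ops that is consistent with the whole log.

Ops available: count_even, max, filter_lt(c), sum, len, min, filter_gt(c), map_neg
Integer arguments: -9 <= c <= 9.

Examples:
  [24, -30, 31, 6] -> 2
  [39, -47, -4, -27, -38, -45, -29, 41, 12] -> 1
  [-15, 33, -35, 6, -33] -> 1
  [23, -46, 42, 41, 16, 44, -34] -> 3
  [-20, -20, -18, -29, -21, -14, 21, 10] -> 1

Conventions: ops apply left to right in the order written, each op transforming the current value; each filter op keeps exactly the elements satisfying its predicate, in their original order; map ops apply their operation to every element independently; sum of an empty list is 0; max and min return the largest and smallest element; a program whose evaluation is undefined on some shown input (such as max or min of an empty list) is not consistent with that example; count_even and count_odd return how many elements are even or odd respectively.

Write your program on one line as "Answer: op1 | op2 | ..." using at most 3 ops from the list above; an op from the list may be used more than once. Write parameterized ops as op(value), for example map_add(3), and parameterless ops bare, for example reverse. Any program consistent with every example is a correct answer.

filter_gt(4) | map_neg | count_even

Check, running the answer program on each example:
  [24, -30, 31, 6] -> [24, 31, 6] -> [-24, -31, -6] -> 2
  [39, -47, -4, -27, -38, -45, -29, 41, 12] -> [39, 41, 12] -> [-39, -41, -12] -> 1
  [-15, 33, -35, 6, -33] -> [33, 6] -> [-33, -6] -> 1
  [23, -46, 42, 41, 16, 44, -34] -> [23, 42, 41, 16, 44] -> [-23, -42, -41, -16, -44] -> 3
  [-20, -20, -18, -29, -21, -14, 21, 10] -> [21, 10] -> [-21, -10] -> 1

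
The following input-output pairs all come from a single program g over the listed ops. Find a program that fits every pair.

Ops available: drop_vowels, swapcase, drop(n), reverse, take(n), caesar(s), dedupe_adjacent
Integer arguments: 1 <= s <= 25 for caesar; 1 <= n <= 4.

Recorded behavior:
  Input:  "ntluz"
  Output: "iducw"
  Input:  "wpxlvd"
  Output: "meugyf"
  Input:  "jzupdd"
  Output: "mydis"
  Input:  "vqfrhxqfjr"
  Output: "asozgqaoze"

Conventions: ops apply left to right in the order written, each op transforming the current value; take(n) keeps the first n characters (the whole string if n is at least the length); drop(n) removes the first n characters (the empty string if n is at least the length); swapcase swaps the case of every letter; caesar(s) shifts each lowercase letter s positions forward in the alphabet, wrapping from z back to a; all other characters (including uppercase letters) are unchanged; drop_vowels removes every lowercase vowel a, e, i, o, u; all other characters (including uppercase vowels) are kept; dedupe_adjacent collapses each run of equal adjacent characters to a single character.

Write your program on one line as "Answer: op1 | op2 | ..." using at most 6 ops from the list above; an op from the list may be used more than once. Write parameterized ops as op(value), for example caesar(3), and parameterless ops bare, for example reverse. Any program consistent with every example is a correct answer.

caesar(6) | caesar(3) | reverse | swapcase | dedupe_adjacent | swapcase

Check, running the answer program on each example:
  "ntluz" -> "tzraf" -> "wcudi" -> "iducw" -> "IDUCW" -> "IDUCW" -> "iducw"
  "wpxlvd" -> "cvdrbj" -> "fyguem" -> "meugyf" -> "MEUGYF" -> "MEUGYF" -> "meugyf"
  "jzupdd" -> "pfavjj" -> "sidymm" -> "mmydis" -> "MMYDIS" -> "MYDIS" -> "mydis"
  "vqfrhxqfjr" -> "bwlxndwlpx" -> "ezoaqgzosa" -> "asozgqaoze" -> "ASOZGQAOZE" -> "ASOZGQAOZE" -> "asozgqaoze"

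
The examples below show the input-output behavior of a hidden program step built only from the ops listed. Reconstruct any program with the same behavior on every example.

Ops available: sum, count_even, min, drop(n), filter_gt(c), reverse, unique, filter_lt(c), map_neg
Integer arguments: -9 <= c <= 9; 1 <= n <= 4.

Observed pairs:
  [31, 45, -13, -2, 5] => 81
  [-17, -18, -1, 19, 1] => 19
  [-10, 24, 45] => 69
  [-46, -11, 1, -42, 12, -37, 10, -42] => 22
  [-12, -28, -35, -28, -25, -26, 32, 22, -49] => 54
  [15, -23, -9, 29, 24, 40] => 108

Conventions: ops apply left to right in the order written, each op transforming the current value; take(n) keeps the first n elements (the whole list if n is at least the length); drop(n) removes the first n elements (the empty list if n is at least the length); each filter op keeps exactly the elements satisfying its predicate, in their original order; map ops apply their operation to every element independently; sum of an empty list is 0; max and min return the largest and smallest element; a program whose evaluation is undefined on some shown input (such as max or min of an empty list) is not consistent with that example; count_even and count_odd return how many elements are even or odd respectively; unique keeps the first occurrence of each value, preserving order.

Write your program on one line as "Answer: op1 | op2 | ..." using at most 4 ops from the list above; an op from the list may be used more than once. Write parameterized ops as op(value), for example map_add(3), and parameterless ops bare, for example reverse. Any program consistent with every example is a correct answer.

unique | reverse | filter_gt(3) | sum

Check, running the answer program on each example:
  [31, 45, -13, -2, 5] -> [31, 45, -13, -2, 5] -> [5, -2, -13, 45, 31] -> [5, 45, 31] -> 81
  [-17, -18, -1, 19, 1] -> [-17, -18, -1, 19, 1] -> [1, 19, -1, -18, -17] -> [19] -> 19
  [-10, 24, 45] -> [-10, 24, 45] -> [45, 24, -10] -> [45, 24] -> 69
  [-46, -11, 1, -42, 12, -37, 10, -42] -> [-46, -11, 1, -42, 12, -37, 10] -> [10, -37, 12, -42, 1, -11, -46] -> [10, 12] -> 22
  [-12, -28, -35, -28, -25, -26, 32, 22, -49] -> [-12, -28, -35, -25, -26, 32, 22, -49] -> [-49, 22, 32, -26, -25, -35, -28, -12] -> [22, 32] -> 54
  [15, -23, -9, 29, 24, 40] -> [15, -23, -9, 29, 24, 40] -> [40, 24, 29, -9, -23, 15] -> [40, 24, 29, 15] -> 108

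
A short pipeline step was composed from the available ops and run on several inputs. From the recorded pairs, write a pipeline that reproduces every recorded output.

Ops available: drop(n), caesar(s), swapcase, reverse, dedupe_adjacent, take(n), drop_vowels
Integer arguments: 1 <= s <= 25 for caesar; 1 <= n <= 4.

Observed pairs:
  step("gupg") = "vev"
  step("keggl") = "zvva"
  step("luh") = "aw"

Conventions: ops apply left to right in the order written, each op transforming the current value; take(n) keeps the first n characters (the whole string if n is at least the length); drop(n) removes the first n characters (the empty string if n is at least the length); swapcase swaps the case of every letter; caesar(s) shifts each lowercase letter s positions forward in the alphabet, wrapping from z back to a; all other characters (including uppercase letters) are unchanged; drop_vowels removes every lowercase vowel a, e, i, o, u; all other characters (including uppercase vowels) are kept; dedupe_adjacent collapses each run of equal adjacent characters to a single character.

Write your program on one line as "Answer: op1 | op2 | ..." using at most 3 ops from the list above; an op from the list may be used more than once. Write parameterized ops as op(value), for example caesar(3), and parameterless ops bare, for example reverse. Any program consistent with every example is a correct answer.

drop_vowels | caesar(15)

Check, running the answer program on each example:
  "gupg" -> "gpg" -> "vev"
  "keggl" -> "kggl" -> "zvva"
  "luh" -> "lh" -> "aw"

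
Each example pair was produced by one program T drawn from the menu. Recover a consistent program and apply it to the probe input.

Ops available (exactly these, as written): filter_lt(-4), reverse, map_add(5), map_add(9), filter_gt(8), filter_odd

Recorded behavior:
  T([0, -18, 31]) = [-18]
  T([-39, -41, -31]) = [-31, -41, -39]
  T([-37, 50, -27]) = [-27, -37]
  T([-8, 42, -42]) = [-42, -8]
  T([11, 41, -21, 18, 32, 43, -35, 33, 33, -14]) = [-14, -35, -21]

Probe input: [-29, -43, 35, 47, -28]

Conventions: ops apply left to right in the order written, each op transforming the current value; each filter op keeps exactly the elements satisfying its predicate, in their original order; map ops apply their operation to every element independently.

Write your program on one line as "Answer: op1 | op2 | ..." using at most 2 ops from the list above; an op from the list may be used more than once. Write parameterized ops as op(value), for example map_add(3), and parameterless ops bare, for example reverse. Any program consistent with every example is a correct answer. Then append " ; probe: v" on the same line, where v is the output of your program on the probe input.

filter_lt(-4) | reverse ; probe: [-28, -43, -29]

Check, running the answer program on each example:
  [0, -18, 31] -> [-18] -> [-18]
  [-39, -41, -31] -> [-39, -41, -31] -> [-31, -41, -39]
  [-37, 50, -27] -> [-37, -27] -> [-27, -37]
  [-8, 42, -42] -> [-8, -42] -> [-42, -8]
  [11, 41, -21, 18, 32, 43, -35, 33, 33, -14] -> [-21, -35, -14] -> [-14, -35, -21]
  probe: [-29, -43, 35, 47, -28] -> [-29, -43, -28] -> [-28, -43, -29]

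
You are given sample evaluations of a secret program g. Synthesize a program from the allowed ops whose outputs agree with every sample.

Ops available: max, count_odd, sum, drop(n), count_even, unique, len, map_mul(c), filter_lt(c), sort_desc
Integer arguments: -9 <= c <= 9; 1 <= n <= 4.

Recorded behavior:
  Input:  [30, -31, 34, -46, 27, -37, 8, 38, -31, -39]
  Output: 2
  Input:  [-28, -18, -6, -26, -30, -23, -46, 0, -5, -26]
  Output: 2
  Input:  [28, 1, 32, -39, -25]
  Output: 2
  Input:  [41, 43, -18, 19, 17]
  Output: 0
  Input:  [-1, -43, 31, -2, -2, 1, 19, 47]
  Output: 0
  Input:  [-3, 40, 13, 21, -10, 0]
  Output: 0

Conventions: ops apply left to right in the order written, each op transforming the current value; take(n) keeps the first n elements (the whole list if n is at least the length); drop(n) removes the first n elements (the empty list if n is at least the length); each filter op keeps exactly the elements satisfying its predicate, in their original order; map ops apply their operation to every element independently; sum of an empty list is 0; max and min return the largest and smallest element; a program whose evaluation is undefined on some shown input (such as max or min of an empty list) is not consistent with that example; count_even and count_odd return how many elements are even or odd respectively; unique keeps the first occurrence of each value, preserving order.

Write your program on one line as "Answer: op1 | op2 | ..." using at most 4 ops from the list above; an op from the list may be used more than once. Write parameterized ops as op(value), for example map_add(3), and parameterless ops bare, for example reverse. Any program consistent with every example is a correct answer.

unique | drop(3) | filter_lt(-1) | count_odd

Check, running the answer program on each example:
  [30, -31, 34, -46, 27, -37, 8, 38, -31, -39] -> [30, -31, 34, -46, 27, -37, 8, 38, -39] -> [-46, 27, -37, 8, 38, -39] -> [-46, -37, -39] -> 2
  [-28, -18, -6, -26, -30, -23, -46, 0, -5, -26] -> [-28, -18, -6, -26, -30, -23, -46, 0, -5] -> [-26, -30, -23, -46, 0, -5] -> [-26, -30, -23, -46, -5] -> 2
  [28, 1, 32, -39, -25] -> [28, 1, 32, -39, -25] -> [-39, -25] -> [-39, -25] -> 2
  [41, 43, -18, 19, 17] -> [41, 43, -18, 19, 17] -> [19, 17] -> [] -> 0
  [-1, -43, 31, -2, -2, 1, 19, 47] -> [-1, -43, 31, -2, 1, 19, 47] -> [-2, 1, 19, 47] -> [-2] -> 0
  [-3, 40, 13, 21, -10, 0] -> [-3, 40, 13, 21, -10, 0] -> [21, -10, 0] -> [-10] -> 0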